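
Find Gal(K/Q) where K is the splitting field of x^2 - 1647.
Gal(K/Q) = Z/2Z (cyclic of order 2)

x^2 - 1647 is irreducible over Q since 1647 is not a rational square. The splitting field Q(sqrt(1647)) has degree 2 over Q, and its unique nontrivial automorphism is sqrt(1647) ↦ -sqrt(1647). Hence Gal(Q(sqrt(1647))/Q) = Z/2Z.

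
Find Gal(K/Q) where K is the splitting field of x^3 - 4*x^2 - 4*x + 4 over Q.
Gal(K/Q) = S_3 (symmetric group of order 6)

Compute the discriminant of x^3 + (-4)*x^2 + (-4)*x + (4): Δ = 2256. Since Δ is not a rational square, the Galois group is not contained in A_3; it must be the full S_3 (irreducibility of the cubic rules out anything smaller).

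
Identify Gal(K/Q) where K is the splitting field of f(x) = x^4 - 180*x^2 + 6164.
Gal(K/Q) = V_4 (Klein four-group, Z/2Z × Z/2Z)

f factors as (x^2 - 46)(x^2 - 134), so the splitting field is K = Q(sqrt(46), sqrt(134)). The elements 46, 134, 6164 are all non-squares in Q, so sqrt(46) and sqrt(134) generate independent quadratic extensions. Thus [K:Q] = 4 and Gal(K/Q) is generated by the two order-2 automorphisms sqrt(46) ↦ -sqrt(46) and sqrt(134) ↦ -sqrt(134), giving V_4.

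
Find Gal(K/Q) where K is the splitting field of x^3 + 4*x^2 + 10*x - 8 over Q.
Gal(K/Q) = S_3 (symmetric group of order 6)

Compute the discriminant of x^3 + (4)*x^2 + (10)*x + (-8): Δ = -7840. Since Δ is not a rational square, the Galois group is not contained in A_3; it must be the full S_3 (irreducibility of the cubic rules out anything smaller).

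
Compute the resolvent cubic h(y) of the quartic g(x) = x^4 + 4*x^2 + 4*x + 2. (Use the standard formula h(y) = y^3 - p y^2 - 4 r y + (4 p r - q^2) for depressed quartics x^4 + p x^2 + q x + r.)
h(y) = y^3 - 4*y^2 - 8*y + 16

Identify coefficients: p = 4, q = 4, r = 2.
Plug into h(y) = y^3 - p y^2 - 4 r y + (4 p r - q^2):
  h(y) = y^3 - (4) y^2 - 4*(2) y + (4*(4)*(2) - (4)^2)
       = y^3 + (-4) y^2 + (-8) y + (16).
Simplifying: h(y) = y^3 - 4*y^2 - 8*y + 16.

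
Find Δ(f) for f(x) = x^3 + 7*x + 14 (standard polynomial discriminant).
Δ = -6664

For a depressed cubic x^3 + p x + q the discriminant is Δ = -4 p^3 - 27 q^2 = -4*(7)^3 - 27*(14)^2 = -1372 - 5292 = -6664.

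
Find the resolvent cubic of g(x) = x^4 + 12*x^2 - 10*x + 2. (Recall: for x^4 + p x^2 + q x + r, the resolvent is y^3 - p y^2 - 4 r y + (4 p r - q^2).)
h(y) = y^3 - 12*y^2 - 8*y - 4

Identify coefficients: p = 12, q = -10, r = 2.
Plug into h(y) = y^3 - p y^2 - 4 r y + (4 p r - q^2):
  h(y) = y^3 - (12) y^2 - 4*(2) y + (4*(12)*(2) - (-10)^2)
       = y^3 + (-12) y^2 + (-8) y + (-4).
Simplifying: h(y) = y^3 - 12*y^2 - 8*y - 4.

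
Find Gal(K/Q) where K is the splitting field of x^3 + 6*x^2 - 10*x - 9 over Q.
Gal(K/Q) = S_3 (symmetric group of order 6)

Compute the discriminant of x^3 + (6)*x^2 + (-10)*x + (-9): Δ = 22909. Since Δ is not a rational square, the Galois group is not contained in A_3; it must be the full S_3 (irreducibility of the cubic rules out anything smaller).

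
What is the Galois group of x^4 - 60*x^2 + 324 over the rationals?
Gal(K/Q) = Z/2Z (cyclic of order 2)

f factors as (x^2 - 54)(x^2 - 6), so the splitting field is K = Q(sqrt(54), sqrt(6)). The squarefree part of 54 is 6 and the squarefree part of 6 is also 6, so sqrt(54) and sqrt(6) are both rational multiples of sqrt(6). Hence Q(sqrt(54)) = Q(sqrt(6)) = Q(sqrt(6)), and the splitting field collapses to a single degree-2 extension with Galois group Z/2Z.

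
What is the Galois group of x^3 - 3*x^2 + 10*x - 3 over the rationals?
Gal(K/Q) = S_3 (symmetric group of order 6)

Compute the discriminant of x^3 + (-3)*x^2 + (10)*x + (-3): Δ = -2047. Since Δ is not a rational square, the Galois group is not contained in A_3; it must be the full S_3 (irreducibility of the cubic rules out anything smaller).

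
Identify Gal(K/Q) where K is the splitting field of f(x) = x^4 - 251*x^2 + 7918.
Gal(K/Q) = V_4 (Klein four-group, Z/2Z × Z/2Z)

f factors as (x^2 - 214)(x^2 - 37), so the splitting field is K = Q(sqrt(214), sqrt(37)). The elements 214, 37, 7918 are all non-squares in Q, so sqrt(214) and sqrt(37) generate independent quadratic extensions. Thus [K:Q] = 4 and Gal(K/Q) is generated by the two order-2 automorphisms sqrt(214) ↦ -sqrt(214) and sqrt(37) ↦ -sqrt(37), giving V_4.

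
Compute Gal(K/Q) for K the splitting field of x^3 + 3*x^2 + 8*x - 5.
Gal(K/Q) = S_3 (symmetric group of order 6)

Compute the discriminant of x^3 + (3)*x^2 + (8)*x + (-5): Δ = -3767. Since Δ is not a rational square, the Galois group is not contained in A_3; it must be the full S_3 (irreducibility of the cubic rules out anything smaller).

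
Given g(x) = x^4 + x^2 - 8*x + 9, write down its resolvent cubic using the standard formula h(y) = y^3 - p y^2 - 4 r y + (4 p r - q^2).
h(y) = y^3 - y^2 - 36*y - 28

Identify coefficients: p = 1, q = -8, r = 9.
Plug into h(y) = y^3 - p y^2 - 4 r y + (4 p r - q^2):
  h(y) = y^3 - (1) y^2 - 4*(9) y + (4*(1)*(9) - (-8)^2)
       = y^3 + (-1) y^2 + (-36) y + (-28).
Simplifying: h(y) = y^3 - y^2 - 36*y - 28.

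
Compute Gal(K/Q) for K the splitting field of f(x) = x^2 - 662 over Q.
Gal(K/Q) = Z/2Z (cyclic of order 2)

x^2 - 662 is irreducible over Q since 662 is not a rational square. The splitting field Q(sqrt(662)) has degree 2 over Q, and its unique nontrivial automorphism is sqrt(662) ↦ -sqrt(662). Hence Gal(Q(sqrt(662))/Q) = Z/2Z.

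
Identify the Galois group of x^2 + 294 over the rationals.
Gal(K/Q) = Z/2Z (cyclic of order 2)

x^2 + 294 is irreducible over Q since -294 is not a rational square. The splitting field Q(sqrt(-294)) has degree 2 over Q, and its unique nontrivial automorphism is sqrt(-294) ↦ -sqrt(-294). Hence Gal(Q(sqrt(-294))/Q) = Z/2Z.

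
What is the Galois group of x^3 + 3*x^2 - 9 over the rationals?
Gal(K/Q) = S_3 (symmetric group of order 6)

Compute the discriminant of x^3 + (3)*x^2 + (0)*x + (-9): Δ = -1215. Since Δ is not a rational square, the Galois group is not contained in A_3; it must be the full S_3 (irreducibility of the cubic rules out anything smaller).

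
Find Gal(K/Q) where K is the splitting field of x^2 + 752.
Gal(K/Q) = Z/2Z (cyclic of order 2)

x^2 + 752 is irreducible over Q since -752 is not a rational square. The splitting field Q(sqrt(-752)) has degree 2 over Q, and its unique nontrivial automorphism is sqrt(-752) ↦ -sqrt(-752). Hence Gal(Q(sqrt(-752))/Q) = Z/2Z.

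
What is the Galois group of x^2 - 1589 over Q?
Gal(K/Q) = Z/2Z (cyclic of order 2)

x^2 - 1589 is irreducible over Q since 1589 is not a rational square. The splitting field Q(sqrt(1589)) has degree 2 over Q, and its unique nontrivial automorphism is sqrt(1589) ↦ -sqrt(1589). Hence Gal(Q(sqrt(1589))/Q) = Z/2Z.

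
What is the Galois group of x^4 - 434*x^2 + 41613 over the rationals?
Gal(K/Q) = V_4 (Klein four-group, Z/2Z × Z/2Z)

f factors as (x^2 - 291)(x^2 - 143), so the splitting field is K = Q(sqrt(291), sqrt(143)). The elements 291, 143, 41613 are all non-squares in Q, so sqrt(291) and sqrt(143) generate independent quadratic extensions. Thus [K:Q] = 4 and Gal(K/Q) is generated by the two order-2 automorphisms sqrt(291) ↦ -sqrt(291) and sqrt(143) ↦ -sqrt(143), giving V_4.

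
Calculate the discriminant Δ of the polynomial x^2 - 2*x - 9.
Δ = 40

For a quadratic a x^2 + b x + c the discriminant is Δ = b^2 - 4ac = (-2)^2 - 4*(1)*(-9) = 4 - (-36) = 40.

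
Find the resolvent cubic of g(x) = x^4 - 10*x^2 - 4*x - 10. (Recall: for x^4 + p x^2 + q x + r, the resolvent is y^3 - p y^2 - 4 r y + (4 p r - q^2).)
h(y) = y^3 + 10*y^2 + 40*y + 384

Identify coefficients: p = -10, q = -4, r = -10.
Plug into h(y) = y^3 - p y^2 - 4 r y + (4 p r - q^2):
  h(y) = y^3 - (-10) y^2 - 4*(-10) y + (4*(-10)*(-10) - (-4)^2)
       = y^3 + (10) y^2 + (40) y + (384).
Simplifying: h(y) = y^3 + 10*y^2 + 40*y + 384.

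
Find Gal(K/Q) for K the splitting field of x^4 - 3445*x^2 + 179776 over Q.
Gal(K/Q) = Z/2Z (cyclic of order 2)

f factors as (x^2 - 53)(x^2 - 3392), so the splitting field is K = Q(sqrt(53), sqrt(3392)). The squarefree part of 53 is 53 and the squarefree part of 3392 is also 53, so sqrt(53) and sqrt(3392) are both rational multiples of sqrt(53). Hence Q(sqrt(53)) = Q(sqrt(3392)) = Q(sqrt(53)), and the splitting field collapses to a single degree-2 extension with Galois group Z/2Z.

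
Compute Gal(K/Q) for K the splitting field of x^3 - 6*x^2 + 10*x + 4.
Gal(K/Q) = S_3 (symmetric group of order 6)

Compute the discriminant of x^3 + (-6)*x^2 + (10)*x + (4): Δ = -1696. Since Δ is not a rational square, the Galois group is not contained in A_3; it must be the full S_3 (irreducibility of the cubic rules out anything smaller).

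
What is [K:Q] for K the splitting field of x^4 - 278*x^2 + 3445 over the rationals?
[K:Q] = 4

f factors as (x^2 - 265)(x^2 - 13); the splitting field is K = Q(sqrt(265), sqrt(13)). Since 265, 13, and 3445 are all non-squares in Q, the three subfields Q(sqrt(265)), Q(sqrt(13)), Q(sqrt(3445)) are distinct degree-2 extensions, so [K:Q] = 4 (Klein four Galois group).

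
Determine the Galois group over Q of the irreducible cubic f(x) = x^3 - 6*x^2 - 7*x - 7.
Gal(K/Q) = S_3 (symmetric group of order 6)

Compute the discriminant of x^3 + (-6)*x^2 + (-7)*x + (-7): Δ = -9527. Since Δ is not a rational square, the Galois group is not contained in A_3; it must be the full S_3 (irreducibility of the cubic rules out anything smaller).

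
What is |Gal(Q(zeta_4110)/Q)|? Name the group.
|Gal(Q(zeta_4110)/Q)| = phi(4110) = 1088; group ≅ (Z/4110Z)^* ≅ Z/2Z × Z/4Z × Z/136Z

The n-th cyclotomic polynomial Φ_4110(x) is the minimal polynomial of zeta_4110 over Q and has degree phi(4110) = 1088. So Q(zeta_4110) is a degree-1088 Galois extension with Galois group (Z/4110Z)^*. By CRT, (Z/4110Z)^* ≅ (Z/2Z)^* × (Z/3Z)^* × (Z/5Z)^* × (Z/137Z)^*. Each prime-power unit group is (Z/2Z)^* ≅ trivial group (order 1); (Z/3Z)^* ≅ Z/2Z; (Z/5Z)^* ≅ Z/4Z; (Z/137Z)^* ≅ Z/136Z. Hence Gal(Q(zeta_4110)/Q) ≅ Z/2Z × Z/4Z × Z/136Z.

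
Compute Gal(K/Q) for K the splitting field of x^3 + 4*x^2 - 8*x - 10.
Gal(K/Q) = S_3 (symmetric group of order 6)

Compute the discriminant of x^3 + (4)*x^2 + (-8)*x + (-10): Δ = 8692. Since Δ is not a rational square, the Galois group is not contained in A_3; it must be the full S_3 (irreducibility of the cubic rules out anything smaller).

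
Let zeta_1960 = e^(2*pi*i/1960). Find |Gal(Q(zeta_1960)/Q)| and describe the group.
|Gal(Q(zeta_1960)/Q)| = phi(1960) = 672; group ≅ (Z/1960Z)^* ≅ Z/2Z × Z/2Z × Z/4Z × Z/42Z

The n-th cyclotomic polynomial Φ_1960(x) is the minimal polynomial of zeta_1960 over Q and has degree phi(1960) = 672. So Q(zeta_1960) is a degree-672 Galois extension with Galois group (Z/1960Z)^*. By CRT, (Z/1960Z)^* ≅ (Z/8Z)^* × (Z/5Z)^* × (Z/49Z)^*. Each prime-power unit group is (Z/8Z)^* ≅ Z/2Z × Z/2Z; (Z/5Z)^* ≅ Z/4Z; (Z/49Z)^* ≅ Z/42Z. Hence Gal(Q(zeta_1960)/Q) ≅ Z/2Z × Z/2Z × Z/4Z × Z/42Z.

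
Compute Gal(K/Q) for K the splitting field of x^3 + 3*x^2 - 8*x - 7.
Gal(K/Q) = S_3 (symmetric group of order 6)

Compute the discriminant of x^3 + (3)*x^2 + (-8)*x + (-7): Δ = 5081. Since Δ is not a rational square, the Galois group is not contained in A_3; it must be the full S_3 (irreducibility of the cubic rules out anything smaller).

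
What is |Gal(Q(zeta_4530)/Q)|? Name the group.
|Gal(Q(zeta_4530)/Q)| = phi(4530) = 1200; group ≅ (Z/4530Z)^* ≅ Z/2Z × Z/4Z × Z/150Z

The n-th cyclotomic polynomial Φ_4530(x) is the minimal polynomial of zeta_4530 over Q and has degree phi(4530) = 1200. So Q(zeta_4530) is a degree-1200 Galois extension with Galois group (Z/4530Z)^*. By CRT, (Z/4530Z)^* ≅ (Z/2Z)^* × (Z/3Z)^* × (Z/5Z)^* × (Z/151Z)^*. Each prime-power unit group is (Z/2Z)^* ≅ trivial group (order 1); (Z/3Z)^* ≅ Z/2Z; (Z/5Z)^* ≅ Z/4Z; (Z/151Z)^* ≅ Z/150Z. Hence Gal(Q(zeta_4530)/Q) ≅ Z/2Z × Z/4Z × Z/150Z.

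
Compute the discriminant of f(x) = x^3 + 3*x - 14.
Δ = -5400

For a depressed cubic x^3 + p x + q the discriminant is Δ = -4 p^3 - 27 q^2 = -4*(3)^3 - 27*(-14)^2 = -108 - 5292 = -5400.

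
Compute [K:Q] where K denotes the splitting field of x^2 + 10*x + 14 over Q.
[K:Q] = 2

The discriminant of x^2 + (10)*x + (14) is b^2 - 4c = 100 - (56) = 44. Since 44 is not a perfect square in Q, the polynomial is irreducible over Q. Its two roots generate a degree-2 extension, so [K:Q] = 2.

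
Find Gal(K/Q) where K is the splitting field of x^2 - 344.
Gal(K/Q) = Z/2Z (cyclic of order 2)

x^2 - 344 is irreducible over Q since 344 is not a rational square. The splitting field Q(sqrt(344)) has degree 2 over Q, and its unique nontrivial automorphism is sqrt(344) ↦ -sqrt(344). Hence Gal(Q(sqrt(344))/Q) = Z/2Z.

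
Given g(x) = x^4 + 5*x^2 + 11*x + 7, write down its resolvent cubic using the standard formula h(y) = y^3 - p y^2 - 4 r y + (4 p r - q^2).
h(y) = y^3 - 5*y^2 - 28*y + 19

Identify coefficients: p = 5, q = 11, r = 7.
Plug into h(y) = y^3 - p y^2 - 4 r y + (4 p r - q^2):
  h(y) = y^3 - (5) y^2 - 4*(7) y + (4*(5)*(7) - (11)^2)
       = y^3 + (-5) y^2 + (-28) y + (19).
Simplifying: h(y) = y^3 - 5*y^2 - 28*y + 19.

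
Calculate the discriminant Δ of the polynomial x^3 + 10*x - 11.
Δ = -7267

For a depressed cubic x^3 + p x + q the discriminant is Δ = -4 p^3 - 27 q^2 = -4*(10)^3 - 27*(-11)^2 = -4000 - 3267 = -7267.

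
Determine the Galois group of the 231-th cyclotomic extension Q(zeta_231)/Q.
|Gal(Q(zeta_231)/Q)| = phi(231) = 120; group ≅ (Z/231Z)^* ≅ Z/2Z × Z/6Z × Z/10Z

The n-th cyclotomic polynomial Φ_231(x) is the minimal polynomial of zeta_231 over Q and has degree phi(231) = 120. So Q(zeta_231) is a degree-120 Galois extension with Galois group (Z/231Z)^*. By CRT, (Z/231Z)^* ≅ (Z/3Z)^* × (Z/7Z)^* × (Z/11Z)^*. Each prime-power unit group is (Z/3Z)^* ≅ Z/2Z; (Z/7Z)^* ≅ Z/6Z; (Z/11Z)^* ≅ Z/10Z. Hence Gal(Q(zeta_231)/Q) ≅ Z/2Z × Z/6Z × Z/10Z.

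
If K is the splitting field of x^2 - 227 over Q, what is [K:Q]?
[K:Q] = 2

The polynomial x^2 - 227 is irreducible over Q since 227 is not a perfect square. Its splitting field is Q(sqrt(227)), which has degree 2 over Q.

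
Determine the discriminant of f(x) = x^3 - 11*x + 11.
Δ = 2057

For a depressed cubic x^3 + p x + q the discriminant is Δ = -4 p^3 - 27 q^2 = -4*(-11)^3 - 27*(11)^2 = 5324 - 3267 = 2057.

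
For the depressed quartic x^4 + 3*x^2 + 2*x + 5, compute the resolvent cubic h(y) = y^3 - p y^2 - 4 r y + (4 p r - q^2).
h(y) = y^3 - 3*y^2 - 20*y + 56

Identify coefficients: p = 3, q = 2, r = 5.
Plug into h(y) = y^3 - p y^2 - 4 r y + (4 p r - q^2):
  h(y) = y^3 - (3) y^2 - 4*(5) y + (4*(3)*(5) - (2)^2)
       = y^3 + (-3) y^2 + (-20) y + (56).
Simplifying: h(y) = y^3 - 3*y^2 - 20*y + 56.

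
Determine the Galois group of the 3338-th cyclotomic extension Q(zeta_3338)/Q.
|Gal(Q(zeta_3338)/Q)| = phi(3338) = 1668; group ≅ (Z/3338Z)^* ≅ Z/1668Z

The n-th cyclotomic polynomial Φ_3338(x) is the minimal polynomial of zeta_3338 over Q and has degree phi(3338) = 1668. So Q(zeta_3338) is a degree-1668 Galois extension with Galois group (Z/3338Z)^*. By CRT, (Z/3338Z)^* ≅ (Z/2Z)^* × (Z/1669Z)^*. Each prime-power unit group is (Z/2Z)^* ≅ trivial group (order 1); (Z/1669Z)^* ≅ Z/1668Z. Hence Gal(Q(zeta_3338)/Q) ≅ Z/1668Z.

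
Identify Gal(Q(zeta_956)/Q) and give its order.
|Gal(Q(zeta_956)/Q)| = phi(956) = 476; group ≅ (Z/956Z)^* ≅ Z/2Z × Z/238Z

The n-th cyclotomic polynomial Φ_956(x) is the minimal polynomial of zeta_956 over Q and has degree phi(956) = 476. So Q(zeta_956) is a degree-476 Galois extension with Galois group (Z/956Z)^*. By CRT, (Z/956Z)^* ≅ (Z/4Z)^* × (Z/239Z)^*. Each prime-power unit group is (Z/4Z)^* ≅ Z/2Z; (Z/239Z)^* ≅ Z/238Z. Hence Gal(Q(zeta_956)/Q) ≅ Z/2Z × Z/238Z.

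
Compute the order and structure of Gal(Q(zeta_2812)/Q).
|Gal(Q(zeta_2812)/Q)| = phi(2812) = 1296; group ≅ (Z/2812Z)^* ≅ Z/2Z × Z/18Z × Z/36Z

The n-th cyclotomic polynomial Φ_2812(x) is the minimal polynomial of zeta_2812 over Q and has degree phi(2812) = 1296. So Q(zeta_2812) is a degree-1296 Galois extension with Galois group (Z/2812Z)^*. By CRT, (Z/2812Z)^* ≅ (Z/4Z)^* × (Z/19Z)^* × (Z/37Z)^*. Each prime-power unit group is (Z/4Z)^* ≅ Z/2Z; (Z/19Z)^* ≅ Z/18Z; (Z/37Z)^* ≅ Z/36Z. Hence Gal(Q(zeta_2812)/Q) ≅ Z/2Z × Z/18Z × Z/36Z.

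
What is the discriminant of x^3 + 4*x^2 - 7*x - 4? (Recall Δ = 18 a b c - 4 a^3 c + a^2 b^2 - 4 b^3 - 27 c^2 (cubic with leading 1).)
Δ = 4764

For x^3 + a x^2 + b x + c the discriminant is Δ = 18 a b c - 4 a^3 c + a^2 b^2 - 4 b^3 - 27 c^2.
Plug a = 4, b = -7, c = -4:
  18*(4)*(-7)*(-4) - 4*(4)^3*(-4) + (4)^2*(-7)^2 - 4*(-7)^3 - 27*(-4)^2
  = 2016 + (1024) + 784 + (1372) + (-432)
  = 4764.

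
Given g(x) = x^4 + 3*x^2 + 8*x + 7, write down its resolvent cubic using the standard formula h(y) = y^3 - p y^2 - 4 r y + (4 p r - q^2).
h(y) = y^3 - 3*y^2 - 28*y + 20

Identify coefficients: p = 3, q = 8, r = 7.
Plug into h(y) = y^3 - p y^2 - 4 r y + (4 p r - q^2):
  h(y) = y^3 - (3) y^2 - 4*(7) y + (4*(3)*(7) - (8)^2)
       = y^3 + (-3) y^2 + (-28) y + (20).
Simplifying: h(y) = y^3 - 3*y^2 - 28*y + 20.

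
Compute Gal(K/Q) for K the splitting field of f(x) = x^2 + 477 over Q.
Gal(K/Q) = Z/2Z (cyclic of order 2)

x^2 + 477 is irreducible over Q since -477 is not a rational square. The splitting field Q(sqrt(-477)) has degree 2 over Q, and its unique nontrivial automorphism is sqrt(-477) ↦ -sqrt(-477). Hence Gal(Q(sqrt(-477))/Q) = Z/2Z.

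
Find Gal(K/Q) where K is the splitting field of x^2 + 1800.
Gal(K/Q) = Z/2Z (cyclic of order 2)

x^2 + 1800 is irreducible over Q since -1800 is not a rational square. The splitting field Q(sqrt(-1800)) has degree 2 over Q, and its unique nontrivial automorphism is sqrt(-1800) ↦ -sqrt(-1800). Hence Gal(Q(sqrt(-1800))/Q) = Z/2Z.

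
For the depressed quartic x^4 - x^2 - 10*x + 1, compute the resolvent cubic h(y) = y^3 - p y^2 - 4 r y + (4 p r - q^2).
h(y) = y^3 + y^2 - 4*y - 104

Identify coefficients: p = -1, q = -10, r = 1.
Plug into h(y) = y^3 - p y^2 - 4 r y + (4 p r - q^2):
  h(y) = y^3 - (-1) y^2 - 4*(1) y + (4*(-1)*(1) - (-10)^2)
       = y^3 + (1) y^2 + (-4) y + (-104).
Simplifying: h(y) = y^3 + y^2 - 4*y - 104.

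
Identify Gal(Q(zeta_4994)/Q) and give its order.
|Gal(Q(zeta_4994)/Q)| = phi(4994) = 2260; group ≅ (Z/4994Z)^* ≅ Z/10Z × Z/226Z

The n-th cyclotomic polynomial Φ_4994(x) is the minimal polynomial of zeta_4994 over Q and has degree phi(4994) = 2260. So Q(zeta_4994) is a degree-2260 Galois extension with Galois group (Z/4994Z)^*. By CRT, (Z/4994Z)^* ≅ (Z/2Z)^* × (Z/11Z)^* × (Z/227Z)^*. Each prime-power unit group is (Z/2Z)^* ≅ trivial group (order 1); (Z/11Z)^* ≅ Z/10Z; (Z/227Z)^* ≅ Z/226Z. Hence Gal(Q(zeta_4994)/Q) ≅ Z/10Z × Z/226Z.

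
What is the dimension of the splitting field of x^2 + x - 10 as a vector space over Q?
[K:Q] = 2

The discriminant of x^2 + (1)*x + (-10) is b^2 - 4c = 1 - (-40) = 41. Since 41 is not a perfect square in Q, the polynomial is irreducible over Q. Its two roots generate a degree-2 extension, so [K:Q] = 2.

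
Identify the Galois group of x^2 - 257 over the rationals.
Gal(K/Q) = Z/2Z (cyclic of order 2)

x^2 - 257 is irreducible over Q since 257 is not a rational square. The splitting field Q(sqrt(257)) has degree 2 over Q, and its unique nontrivial automorphism is sqrt(257) ↦ -sqrt(257). Hence Gal(Q(sqrt(257))/Q) = Z/2Z.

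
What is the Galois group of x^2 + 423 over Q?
Gal(K/Q) = Z/2Z (cyclic of order 2)

x^2 + 423 is irreducible over Q since -423 is not a rational square. The splitting field Q(sqrt(-423)) has degree 2 over Q, and its unique nontrivial automorphism is sqrt(-423) ↦ -sqrt(-423). Hence Gal(Q(sqrt(-423))/Q) = Z/2Z.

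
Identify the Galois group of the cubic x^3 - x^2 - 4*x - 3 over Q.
Gal(K/Q) = S_3 (symmetric group of order 6)

Compute the discriminant of x^3 + (-1)*x^2 + (-4)*x + (-3): Δ = -199. Since Δ is not a rational square, the Galois group is not contained in A_3; it must be the full S_3 (irreducibility of the cubic rules out anything smaller).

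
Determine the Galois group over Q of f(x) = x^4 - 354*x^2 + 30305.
Gal(K/Q) = V_4 (Klein four-group, Z/2Z × Z/2Z)

f factors as (x^2 - 209)(x^2 - 145), so the splitting field is K = Q(sqrt(209), sqrt(145)). The elements 209, 145, 30305 are all non-squares in Q, so sqrt(209) and sqrt(145) generate independent quadratic extensions. Thus [K:Q] = 4 and Gal(K/Q) is generated by the two order-2 automorphisms sqrt(209) ↦ -sqrt(209) and sqrt(145) ↦ -sqrt(145), giving V_4.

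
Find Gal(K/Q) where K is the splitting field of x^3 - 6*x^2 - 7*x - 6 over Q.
Gal(K/Q) = S_3 (symmetric group of order 6)

Compute the discriminant of x^3 + (-6)*x^2 + (-7)*x + (-6): Δ = -7556. Since Δ is not a rational square, the Galois group is not contained in A_3; it must be the full S_3 (irreducibility of the cubic rules out anything smaller).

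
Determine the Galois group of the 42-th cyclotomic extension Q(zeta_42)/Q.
|Gal(Q(zeta_42)/Q)| = phi(42) = 12; group ≅ (Z/42Z)^* ≅ Z/2Z × Z/6Z

The n-th cyclotomic polynomial Φ_42(x) is the minimal polynomial of zeta_42 over Q and has degree phi(42) = 12. So Q(zeta_42) is a degree-12 Galois extension with Galois group (Z/42Z)^*. By CRT, (Z/42Z)^* ≅ (Z/2Z)^* × (Z/3Z)^* × (Z/7Z)^*. Each prime-power unit group is (Z/2Z)^* ≅ trivial group (order 1); (Z/3Z)^* ≅ Z/2Z; (Z/7Z)^* ≅ Z/6Z. Hence Gal(Q(zeta_42)/Q) ≅ Z/2Z × Z/6Z.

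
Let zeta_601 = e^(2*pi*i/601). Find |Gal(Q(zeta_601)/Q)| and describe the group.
|Gal(Q(zeta_601)/Q)| = phi(601) = 600; group ≅ (Z/601Z)^* ≅ Z/600Z

The n-th cyclotomic polynomial Φ_601(x) is the minimal polynomial of zeta_601 over Q and has degree phi(601) = 600. So Q(zeta_601) is a degree-600 Galois extension with Galois group (Z/601Z)^*. (Z/601Z)^* is cyclic since 601 is an odd prime power (or 4). Hence Gal(Q(zeta_601)/Q) ≅ Z/600Z.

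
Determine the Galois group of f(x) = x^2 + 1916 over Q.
Gal(K/Q) = Z/2Z (cyclic of order 2)

x^2 + 1916 is irreducible over Q since -1916 is not a rational square. The splitting field Q(sqrt(-1916)) has degree 2 over Q, and its unique nontrivial automorphism is sqrt(-1916) ↦ -sqrt(-1916). Hence Gal(Q(sqrt(-1916))/Q) = Z/2Z.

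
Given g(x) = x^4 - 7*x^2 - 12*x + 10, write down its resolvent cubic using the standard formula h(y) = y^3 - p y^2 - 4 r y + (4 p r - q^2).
h(y) = y^3 + 7*y^2 - 40*y - 424

Identify coefficients: p = -7, q = -12, r = 10.
Plug into h(y) = y^3 - p y^2 - 4 r y + (4 p r - q^2):
  h(y) = y^3 - (-7) y^2 - 4*(10) y + (4*(-7)*(10) - (-12)^2)
       = y^3 + (7) y^2 + (-40) y + (-424).
Simplifying: h(y) = y^3 + 7*y^2 - 40*y - 424.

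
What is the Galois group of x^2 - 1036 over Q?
Gal(K/Q) = Z/2Z (cyclic of order 2)

x^2 - 1036 is irreducible over Q since 1036 is not a rational square. The splitting field Q(sqrt(1036)) has degree 2 over Q, and its unique nontrivial automorphism is sqrt(1036) ↦ -sqrt(1036). Hence Gal(Q(sqrt(1036))/Q) = Z/2Z.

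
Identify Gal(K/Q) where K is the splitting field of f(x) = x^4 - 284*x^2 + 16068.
Gal(K/Q) = V_4 (Klein four-group, Z/2Z × Z/2Z)

f factors as (x^2 - 206)(x^2 - 78), so the splitting field is K = Q(sqrt(206), sqrt(78)). The elements 206, 78, 16068 are all non-squares in Q, so sqrt(206) and sqrt(78) generate independent quadratic extensions. Thus [K:Q] = 4 and Gal(K/Q) is generated by the two order-2 automorphisms sqrt(206) ↦ -sqrt(206) and sqrt(78) ↦ -sqrt(78), giving V_4.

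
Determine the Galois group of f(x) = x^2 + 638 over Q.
Gal(K/Q) = Z/2Z (cyclic of order 2)

x^2 + 638 is irreducible over Q since -638 is not a rational square. The splitting field Q(sqrt(-638)) has degree 2 over Q, and its unique nontrivial automorphism is sqrt(-638) ↦ -sqrt(-638). Hence Gal(Q(sqrt(-638))/Q) = Z/2Z.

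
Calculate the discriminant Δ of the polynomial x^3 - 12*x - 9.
Δ = 4725

For a depressed cubic x^3 + p x + q the discriminant is Δ = -4 p^3 - 27 q^2 = -4*(-12)^3 - 27*(-9)^2 = 6912 - 2187 = 4725.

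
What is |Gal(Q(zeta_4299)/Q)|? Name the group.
|Gal(Q(zeta_4299)/Q)| = phi(4299) = 2864; group ≅ (Z/4299Z)^* ≅ Z/2Z × Z/1432Z

The n-th cyclotomic polynomial Φ_4299(x) is the minimal polynomial of zeta_4299 over Q and has degree phi(4299) = 2864. So Q(zeta_4299) is a degree-2864 Galois extension with Galois group (Z/4299Z)^*. By CRT, (Z/4299Z)^* ≅ (Z/3Z)^* × (Z/1433Z)^*. Each prime-power unit group is (Z/3Z)^* ≅ Z/2Z; (Z/1433Z)^* ≅ Z/1432Z. Hence Gal(Q(zeta_4299)/Q) ≅ Z/2Z × Z/1432Z.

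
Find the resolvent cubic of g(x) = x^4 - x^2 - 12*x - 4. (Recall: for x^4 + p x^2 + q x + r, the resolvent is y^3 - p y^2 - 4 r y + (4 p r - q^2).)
h(y) = y^3 + y^2 + 16*y - 128

Identify coefficients: p = -1, q = -12, r = -4.
Plug into h(y) = y^3 - p y^2 - 4 r y + (4 p r - q^2):
  h(y) = y^3 - (-1) y^2 - 4*(-4) y + (4*(-1)*(-4) - (-12)^2)
       = y^3 + (1) y^2 + (16) y + (-128).
Simplifying: h(y) = y^3 + y^2 + 16*y - 128.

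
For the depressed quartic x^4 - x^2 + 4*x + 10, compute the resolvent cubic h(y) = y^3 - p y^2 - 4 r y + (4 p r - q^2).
h(y) = y^3 + y^2 - 40*y - 56

Identify coefficients: p = -1, q = 4, r = 10.
Plug into h(y) = y^3 - p y^2 - 4 r y + (4 p r - q^2):
  h(y) = y^3 - (-1) y^2 - 4*(10) y + (4*(-1)*(10) - (4)^2)
       = y^3 + (1) y^2 + (-40) y + (-56).
Simplifying: h(y) = y^3 + y^2 - 40*y - 56.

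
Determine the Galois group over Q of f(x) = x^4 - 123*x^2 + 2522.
Gal(K/Q) = V_4 (Klein four-group, Z/2Z × Z/2Z)

f factors as (x^2 - 26)(x^2 - 97), so the splitting field is K = Q(sqrt(26), sqrt(97)). The elements 26, 97, 2522 are all non-squares in Q, so sqrt(26) and sqrt(97) generate independent quadratic extensions. Thus [K:Q] = 4 and Gal(K/Q) is generated by the two order-2 automorphisms sqrt(26) ↦ -sqrt(26) and sqrt(97) ↦ -sqrt(97), giving V_4.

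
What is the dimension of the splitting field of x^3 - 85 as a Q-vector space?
[K:Q] = 6

x^3 - 85 has one real root r = 85^(1/3) and two complex roots r*zeta_3, r*zeta_3^2 where zeta_3 = e^(2*pi*i/3). The splitting field is Q(r, zeta_3). [Q(r):Q] = 3 and [Q(zeta_3):Q] = 2 with gcd = 1, so [Q(r, zeta_3):Q] = 3 * 2 = 6.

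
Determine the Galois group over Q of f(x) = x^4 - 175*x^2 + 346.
Gal(K/Q) = V_4 (Klein four-group, Z/2Z × Z/2Z)

f factors as (x^2 - 173)(x^2 - 2), so the splitting field is K = Q(sqrt(173), sqrt(2)). The elements 173, 2, 346 are all non-squares in Q, so sqrt(173) and sqrt(2) generate independent quadratic extensions. Thus [K:Q] = 4 and Gal(K/Q) is generated by the two order-2 automorphisms sqrt(173) ↦ -sqrt(173) and sqrt(2) ↦ -sqrt(2), giving V_4.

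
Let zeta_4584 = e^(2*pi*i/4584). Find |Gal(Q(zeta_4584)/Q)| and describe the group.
|Gal(Q(zeta_4584)/Q)| = phi(4584) = 1520; group ≅ (Z/4584Z)^* ≅ Z/2Z × Z/2Z × Z/2Z × Z/190Z

The n-th cyclotomic polynomial Φ_4584(x) is the minimal polynomial of zeta_4584 over Q and has degree phi(4584) = 1520. So Q(zeta_4584) is a degree-1520 Galois extension with Galois group (Z/4584Z)^*. By CRT, (Z/4584Z)^* ≅ (Z/8Z)^* × (Z/3Z)^* × (Z/191Z)^*. Each prime-power unit group is (Z/8Z)^* ≅ Z/2Z × Z/2Z; (Z/3Z)^* ≅ Z/2Z; (Z/191Z)^* ≅ Z/190Z. Hence Gal(Q(zeta_4584)/Q) ≅ Z/2Z × Z/2Z × Z/2Z × Z/190Z.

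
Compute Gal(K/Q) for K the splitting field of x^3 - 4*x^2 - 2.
Gal(K/Q) = S_3 (symmetric group of order 6)

Compute the discriminant of x^3 + (-4)*x^2 + (0)*x + (-2): Δ = -620. Since Δ is not a rational square, the Galois group is not contained in A_3; it must be the full S_3 (irreducibility of the cubic rules out anything smaller).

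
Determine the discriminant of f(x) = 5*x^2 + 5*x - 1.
Δ = 45

For a quadratic a x^2 + b x + c the discriminant is Δ = b^2 - 4ac = (5)^2 - 4*(5)*(-1) = 25 - (-20) = 45.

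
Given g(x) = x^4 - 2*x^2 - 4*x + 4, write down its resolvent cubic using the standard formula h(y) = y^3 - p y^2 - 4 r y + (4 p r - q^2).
h(y) = y^3 + 2*y^2 - 16*y - 48

Identify coefficients: p = -2, q = -4, r = 4.
Plug into h(y) = y^3 - p y^2 - 4 r y + (4 p r - q^2):
  h(y) = y^3 - (-2) y^2 - 4*(4) y + (4*(-2)*(4) - (-4)^2)
       = y^3 + (2) y^2 + (-16) y + (-48).
Simplifying: h(y) = y^3 + 2*y^2 - 16*y - 48.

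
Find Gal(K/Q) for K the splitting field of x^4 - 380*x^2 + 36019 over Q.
Gal(K/Q) = V_4 (Klein four-group, Z/2Z × Z/2Z)

f factors as (x^2 - 199)(x^2 - 181), so the splitting field is K = Q(sqrt(199), sqrt(181)). The elements 199, 181, 36019 are all non-squares in Q, so sqrt(199) and sqrt(181) generate independent quadratic extensions. Thus [K:Q] = 4 and Gal(K/Q) is generated by the two order-2 automorphisms sqrt(199) ↦ -sqrt(199) and sqrt(181) ↦ -sqrt(181), giving V_4.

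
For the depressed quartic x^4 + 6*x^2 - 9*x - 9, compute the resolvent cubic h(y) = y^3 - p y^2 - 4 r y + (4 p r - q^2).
h(y) = y^3 - 6*y^2 + 36*y - 297

Identify coefficients: p = 6, q = -9, r = -9.
Plug into h(y) = y^3 - p y^2 - 4 r y + (4 p r - q^2):
  h(y) = y^3 - (6) y^2 - 4*(-9) y + (4*(6)*(-9) - (-9)^2)
       = y^3 + (-6) y^2 + (36) y + (-297).
Simplifying: h(y) = y^3 - 6*y^2 + 36*y - 297.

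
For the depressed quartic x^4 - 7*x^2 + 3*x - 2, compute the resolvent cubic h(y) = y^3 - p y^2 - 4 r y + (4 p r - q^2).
h(y) = y^3 + 7*y^2 + 8*y + 47

Identify coefficients: p = -7, q = 3, r = -2.
Plug into h(y) = y^3 - p y^2 - 4 r y + (4 p r - q^2):
  h(y) = y^3 - (-7) y^2 - 4*(-2) y + (4*(-7)*(-2) - (3)^2)
       = y^3 + (7) y^2 + (8) y + (47).
Simplifying: h(y) = y^3 + 7*y^2 + 8*y + 47.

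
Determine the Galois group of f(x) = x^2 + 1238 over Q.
Gal(K/Q) = Z/2Z (cyclic of order 2)

x^2 + 1238 is irreducible over Q since -1238 is not a rational square. The splitting field Q(sqrt(-1238)) has degree 2 over Q, and its unique nontrivial automorphism is sqrt(-1238) ↦ -sqrt(-1238). Hence Gal(Q(sqrt(-1238))/Q) = Z/2Z.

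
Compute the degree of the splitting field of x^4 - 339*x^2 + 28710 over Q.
[K:Q] = 4

f factors as (x^2 - 165)(x^2 - 174); the splitting field is K = Q(sqrt(165), sqrt(174)). Since 165, 174, and 28710 are all non-squares in Q, the three subfields Q(sqrt(165)), Q(sqrt(174)), Q(sqrt(28710)) are distinct degree-2 extensions, so [K:Q] = 4 (Klein four Galois group).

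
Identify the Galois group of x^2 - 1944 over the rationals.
Gal(K/Q) = Z/2Z (cyclic of order 2)

x^2 - 1944 is irreducible over Q since 1944 is not a rational square. The splitting field Q(sqrt(1944)) has degree 2 over Q, and its unique nontrivial automorphism is sqrt(1944) ↦ -sqrt(1944). Hence Gal(Q(sqrt(1944))/Q) = Z/2Z.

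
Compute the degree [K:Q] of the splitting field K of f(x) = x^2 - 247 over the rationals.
[K:Q] = 2

The polynomial x^2 - 247 is irreducible over Q since 247 is not a perfect square. Its splitting field is Q(sqrt(247)), which has degree 2 over Q.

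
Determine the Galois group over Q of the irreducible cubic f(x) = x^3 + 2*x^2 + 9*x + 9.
Gal(K/Q) = S_3 (symmetric group of order 6)

Compute the discriminant of x^3 + (2)*x^2 + (9)*x + (9): Δ = -2151. Since Δ is not a rational square, the Galois group is not contained in A_3; it must be the full S_3 (irreducibility of the cubic rules out anything smaller).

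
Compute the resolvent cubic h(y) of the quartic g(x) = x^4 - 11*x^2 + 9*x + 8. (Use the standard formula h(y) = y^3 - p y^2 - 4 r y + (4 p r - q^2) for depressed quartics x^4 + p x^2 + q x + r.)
h(y) = y^3 + 11*y^2 - 32*y - 433

Identify coefficients: p = -11, q = 9, r = 8.
Plug into h(y) = y^3 - p y^2 - 4 r y + (4 p r - q^2):
  h(y) = y^3 - (-11) y^2 - 4*(8) y + (4*(-11)*(8) - (9)^2)
       = y^3 + (11) y^2 + (-32) y + (-433).
Simplifying: h(y) = y^3 + 11*y^2 - 32*y - 433.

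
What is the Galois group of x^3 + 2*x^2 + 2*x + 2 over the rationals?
Gal(K/Q) = S_3 (symmetric group of order 6)

Compute the discriminant of x^3 + (2)*x^2 + (2)*x + (2): Δ = -44. Since Δ is not a rational square, the Galois group is not contained in A_3; it must be the full S_3 (irreducibility of the cubic rules out anything smaller).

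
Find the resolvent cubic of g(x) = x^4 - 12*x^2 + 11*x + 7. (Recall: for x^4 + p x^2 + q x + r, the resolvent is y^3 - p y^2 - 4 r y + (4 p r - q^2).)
h(y) = y^3 + 12*y^2 - 28*y - 457

Identify coefficients: p = -12, q = 11, r = 7.
Plug into h(y) = y^3 - p y^2 - 4 r y + (4 p r - q^2):
  h(y) = y^3 - (-12) y^2 - 4*(7) y + (4*(-12)*(7) - (11)^2)
       = y^3 + (12) y^2 + (-28) y + (-457).
Simplifying: h(y) = y^3 + 12*y^2 - 28*y - 457.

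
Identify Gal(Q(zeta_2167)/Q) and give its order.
|Gal(Q(zeta_2167)/Q)| = phi(2167) = 1960; group ≅ (Z/2167Z)^* ≅ Z/10Z × Z/196Z

The n-th cyclotomic polynomial Φ_2167(x) is the minimal polynomial of zeta_2167 over Q and has degree phi(2167) = 1960. So Q(zeta_2167) is a degree-1960 Galois extension with Galois group (Z/2167Z)^*. By CRT, (Z/2167Z)^* ≅ (Z/11Z)^* × (Z/197Z)^*. Each prime-power unit group is (Z/11Z)^* ≅ Z/10Z; (Z/197Z)^* ≅ Z/196Z. Hence Gal(Q(zeta_2167)/Q) ≅ Z/10Z × Z/196Z.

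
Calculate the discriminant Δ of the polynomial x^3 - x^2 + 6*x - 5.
Δ = -983

For x^3 + a x^2 + b x + c the discriminant is Δ = 18 a b c - 4 a^3 c + a^2 b^2 - 4 b^3 - 27 c^2.
Plug a = -1, b = 6, c = -5:
  18*(-1)*(6)*(-5) - 4*(-1)^3*(-5) + (-1)^2*(6)^2 - 4*(6)^3 - 27*(-5)^2
  = 540 + (-20) + 36 + (-864) + (-675)
  = -983.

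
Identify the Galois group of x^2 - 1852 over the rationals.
Gal(K/Q) = Z/2Z (cyclic of order 2)

x^2 - 1852 is irreducible over Q since 1852 is not a rational square. The splitting field Q(sqrt(1852)) has degree 2 over Q, and its unique nontrivial automorphism is sqrt(1852) ↦ -sqrt(1852). Hence Gal(Q(sqrt(1852))/Q) = Z/2Z.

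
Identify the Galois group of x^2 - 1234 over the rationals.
Gal(K/Q) = Z/2Z (cyclic of order 2)

x^2 - 1234 is irreducible over Q since 1234 is not a rational square. The splitting field Q(sqrt(1234)) has degree 2 over Q, and its unique nontrivial automorphism is sqrt(1234) ↦ -sqrt(1234). Hence Gal(Q(sqrt(1234))/Q) = Z/2Z.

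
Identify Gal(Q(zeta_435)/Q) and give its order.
|Gal(Q(zeta_435)/Q)| = phi(435) = 224; group ≅ (Z/435Z)^* ≅ Z/2Z × Z/4Z × Z/28Z

The n-th cyclotomic polynomial Φ_435(x) is the minimal polynomial of zeta_435 over Q and has degree phi(435) = 224. So Q(zeta_435) is a degree-224 Galois extension with Galois group (Z/435Z)^*. By CRT, (Z/435Z)^* ≅ (Z/3Z)^* × (Z/5Z)^* × (Z/29Z)^*. Each prime-power unit group is (Z/3Z)^* ≅ Z/2Z; (Z/5Z)^* ≅ Z/4Z; (Z/29Z)^* ≅ Z/28Z. Hence Gal(Q(zeta_435)/Q) ≅ Z/2Z × Z/4Z × Z/28Z.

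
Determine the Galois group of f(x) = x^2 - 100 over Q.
Gal(K/Q) = trivial group (order 1)

x^2 - 100 factors as (x - 10)(x + 10) over Q, so its splitting field is Q itself and the Galois group is trivial.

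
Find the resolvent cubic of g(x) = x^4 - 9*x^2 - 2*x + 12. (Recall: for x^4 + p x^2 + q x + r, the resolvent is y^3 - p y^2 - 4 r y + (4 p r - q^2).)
h(y) = y^3 + 9*y^2 - 48*y - 436

Identify coefficients: p = -9, q = -2, r = 12.
Plug into h(y) = y^3 - p y^2 - 4 r y + (4 p r - q^2):
  h(y) = y^3 - (-9) y^2 - 4*(12) y + (4*(-9)*(12) - (-2)^2)
       = y^3 + (9) y^2 + (-48) y + (-436).
Simplifying: h(y) = y^3 + 9*y^2 - 48*y - 436.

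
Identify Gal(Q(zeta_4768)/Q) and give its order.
|Gal(Q(zeta_4768)/Q)| = phi(4768) = 2368; group ≅ (Z/4768Z)^* ≅ Z/2Z × Z/8Z × Z/148Z

The n-th cyclotomic polynomial Φ_4768(x) is the minimal polynomial of zeta_4768 over Q and has degree phi(4768) = 2368. So Q(zeta_4768) is a degree-2368 Galois extension with Galois group (Z/4768Z)^*. By CRT, (Z/4768Z)^* ≅ (Z/32Z)^* × (Z/149Z)^*. Each prime-power unit group is (Z/32Z)^* ≅ Z/2Z × Z/8Z; (Z/149Z)^* ≅ Z/148Z. Hence Gal(Q(zeta_4768)/Q) ≅ Z/2Z × Z/8Z × Z/148Z.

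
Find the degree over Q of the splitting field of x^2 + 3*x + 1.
[K:Q] = 2

The discriminant of x^2 + (3)*x + (1) is b^2 - 4c = 9 - (4) = 5. Since 5 is not a perfect square in Q, the polynomial is irreducible over Q. Its two roots generate a degree-2 extension, so [K:Q] = 2.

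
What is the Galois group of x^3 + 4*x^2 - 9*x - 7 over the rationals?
Gal(K/Q) = S_3 (symmetric group of order 6)

Compute the discriminant of x^3 + (4)*x^2 + (-9)*x + (-7): Δ = 9217. Since Δ is not a rational square, the Galois group is not contained in A_3; it must be the full S_3 (irreducibility of the cubic rules out anything smaller).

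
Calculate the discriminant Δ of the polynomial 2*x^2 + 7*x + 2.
Δ = 33

For a quadratic a x^2 + b x + c the discriminant is Δ = b^2 - 4ac = (7)^2 - 4*(2)*(2) = 49 - (16) = 33.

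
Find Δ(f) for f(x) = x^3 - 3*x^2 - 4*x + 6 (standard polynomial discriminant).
Δ = 1372

For x^3 + a x^2 + b x + c the discriminant is Δ = 18 a b c - 4 a^3 c + a^2 b^2 - 4 b^3 - 27 c^2.
Plug a = -3, b = -4, c = 6:
  18*(-3)*(-4)*(6) - 4*(-3)^3*(6) + (-3)^2*(-4)^2 - 4*(-4)^3 - 27*(6)^2
  = 1296 + (648) + 144 + (256) + (-972)
  = 1372.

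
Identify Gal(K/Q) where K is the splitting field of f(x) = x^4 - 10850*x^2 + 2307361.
Gal(K/Q) = Z/2Z (cyclic of order 2)

f factors as (x^2 - 10633)(x^2 - 217), so the splitting field is K = Q(sqrt(10633), sqrt(217)). The squarefree part of 10633 is 217 and the squarefree part of 217 is also 217, so sqrt(10633) and sqrt(217) are both rational multiples of sqrt(217). Hence Q(sqrt(10633)) = Q(sqrt(217)) = Q(sqrt(217)), and the splitting field collapses to a single degree-2 extension with Galois group Z/2Z.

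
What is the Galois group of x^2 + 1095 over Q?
Gal(K/Q) = Z/2Z (cyclic of order 2)

x^2 + 1095 is irreducible over Q since -1095 is not a rational square. The splitting field Q(sqrt(-1095)) has degree 2 over Q, and its unique nontrivial automorphism is sqrt(-1095) ↦ -sqrt(-1095). Hence Gal(Q(sqrt(-1095))/Q) = Z/2Z.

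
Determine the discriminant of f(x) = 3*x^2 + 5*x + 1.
Δ = 13

For a quadratic a x^2 + b x + c the discriminant is Δ = b^2 - 4ac = (5)^2 - 4*(3)*(1) = 25 - (12) = 13.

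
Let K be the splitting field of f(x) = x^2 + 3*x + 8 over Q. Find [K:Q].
[K:Q] = 2

The discriminant of x^2 + (3)*x + (8) is b^2 - 4c = 9 - (32) = -23. Since -23 is not a perfect square in Q, the polynomial is irreducible over Q. Its two roots generate a degree-2 extension, so [K:Q] = 2.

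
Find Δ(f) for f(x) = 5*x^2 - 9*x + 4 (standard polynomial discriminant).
Δ = 1

For a quadratic a x^2 + b x + c the discriminant is Δ = b^2 - 4ac = (-9)^2 - 4*(5)*(4) = 81 - (80) = 1.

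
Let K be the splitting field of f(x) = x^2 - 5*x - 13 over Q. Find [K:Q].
[K:Q] = 2

The discriminant of x^2 + (-5)*x + (-13) is b^2 - 4c = 25 - (-52) = 77. Since 77 is not a perfect square in Q, the polynomial is irreducible over Q. Its two roots generate a degree-2 extension, so [K:Q] = 2.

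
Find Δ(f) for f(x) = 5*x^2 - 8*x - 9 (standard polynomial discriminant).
Δ = 244

For a quadratic a x^2 + b x + c the discriminant is Δ = b^2 - 4ac = (-8)^2 - 4*(5)*(-9) = 64 - (-180) = 244.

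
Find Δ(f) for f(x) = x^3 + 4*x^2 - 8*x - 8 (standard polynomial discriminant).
Δ = 8000

For x^3 + a x^2 + b x + c the discriminant is Δ = 18 a b c - 4 a^3 c + a^2 b^2 - 4 b^3 - 27 c^2.
Plug a = 4, b = -8, c = -8:
  18*(4)*(-8)*(-8) - 4*(4)^3*(-8) + (4)^2*(-8)^2 - 4*(-8)^3 - 27*(-8)^2
  = 4608 + (2048) + 1024 + (2048) + (-1728)
  = 8000.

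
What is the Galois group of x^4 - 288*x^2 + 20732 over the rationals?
Gal(K/Q) = V_4 (Klein four-group, Z/2Z × Z/2Z)

f factors as (x^2 - 142)(x^2 - 146), so the splitting field is K = Q(sqrt(142), sqrt(146)). The elements 142, 146, 20732 are all non-squares in Q, so sqrt(142) and sqrt(146) generate independent quadratic extensions. Thus [K:Q] = 4 and Gal(K/Q) is generated by the two order-2 automorphisms sqrt(142) ↦ -sqrt(142) and sqrt(146) ↦ -sqrt(146), giving V_4.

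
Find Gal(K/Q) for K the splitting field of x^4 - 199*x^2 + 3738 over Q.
Gal(K/Q) = V_4 (Klein four-group, Z/2Z × Z/2Z)

f factors as (x^2 - 21)(x^2 - 178), so the splitting field is K = Q(sqrt(21), sqrt(178)). The elements 21, 178, 3738 are all non-squares in Q, so sqrt(21) and sqrt(178) generate independent quadratic extensions. Thus [K:Q] = 4 and Gal(K/Q) is generated by the two order-2 automorphisms sqrt(21) ↦ -sqrt(21) and sqrt(178) ↦ -sqrt(178), giving V_4.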